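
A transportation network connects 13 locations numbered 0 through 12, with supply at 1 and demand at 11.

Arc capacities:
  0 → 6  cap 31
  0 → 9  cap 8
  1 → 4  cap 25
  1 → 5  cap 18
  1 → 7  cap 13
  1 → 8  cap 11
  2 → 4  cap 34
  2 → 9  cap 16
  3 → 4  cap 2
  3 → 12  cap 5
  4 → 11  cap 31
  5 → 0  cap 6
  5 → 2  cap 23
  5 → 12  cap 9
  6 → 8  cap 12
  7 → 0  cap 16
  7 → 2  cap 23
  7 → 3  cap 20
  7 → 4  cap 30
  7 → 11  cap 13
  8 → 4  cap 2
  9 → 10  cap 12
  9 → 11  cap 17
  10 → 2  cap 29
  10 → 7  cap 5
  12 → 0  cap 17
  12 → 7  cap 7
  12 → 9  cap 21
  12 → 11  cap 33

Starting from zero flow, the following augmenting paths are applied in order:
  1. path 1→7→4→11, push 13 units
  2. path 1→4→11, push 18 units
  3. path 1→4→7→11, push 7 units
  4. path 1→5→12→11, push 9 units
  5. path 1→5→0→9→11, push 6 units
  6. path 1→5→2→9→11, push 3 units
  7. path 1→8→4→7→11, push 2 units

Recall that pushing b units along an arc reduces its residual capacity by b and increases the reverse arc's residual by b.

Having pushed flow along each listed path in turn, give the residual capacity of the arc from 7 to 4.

after path 1 (1→7→4→11, push 13): res(7,4)=17
after path 2 (1→4→11, push 18): res(7,4)=17
after path 3 (1→4→7→11, push 7): res(7,4)=24
after path 4 (1→5→12→11, push 9): res(7,4)=24
after path 5 (1→5→0→9→11, push 6): res(7,4)=24
after path 6 (1→5→2→9→11, push 3): res(7,4)=24
after path 7 (1→8→4→7→11, push 2): res(7,4)=26

Residual capacity of (7,4): 26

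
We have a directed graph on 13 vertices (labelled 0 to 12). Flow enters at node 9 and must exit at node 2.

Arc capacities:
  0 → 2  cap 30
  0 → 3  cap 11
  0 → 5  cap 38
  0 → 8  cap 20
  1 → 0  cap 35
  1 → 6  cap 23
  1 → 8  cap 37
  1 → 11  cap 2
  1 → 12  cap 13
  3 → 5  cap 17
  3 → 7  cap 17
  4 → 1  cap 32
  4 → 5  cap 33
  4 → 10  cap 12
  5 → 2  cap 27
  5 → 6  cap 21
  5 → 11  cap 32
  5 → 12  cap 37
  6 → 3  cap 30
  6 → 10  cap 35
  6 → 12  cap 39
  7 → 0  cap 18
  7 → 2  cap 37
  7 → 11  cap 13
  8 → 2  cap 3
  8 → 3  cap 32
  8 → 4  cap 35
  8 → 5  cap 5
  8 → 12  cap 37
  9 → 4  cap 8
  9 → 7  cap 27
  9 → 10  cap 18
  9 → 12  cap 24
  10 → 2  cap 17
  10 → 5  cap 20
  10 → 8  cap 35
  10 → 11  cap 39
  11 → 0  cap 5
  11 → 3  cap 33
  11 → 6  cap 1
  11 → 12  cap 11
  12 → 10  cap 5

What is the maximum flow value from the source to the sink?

Maximum flow value: 58

augment #1: 9→7→2 bottleneck 27, total now 27
augment #2: 9→10→2 bottleneck 17, total now 44
augment #3: 9→4→5→2 bottleneck 8, total now 52
augment #4: 9→10→5→2 bottleneck 1, total now 53
augment #5: 9→12→10→5→2 bottleneck 5, total now 58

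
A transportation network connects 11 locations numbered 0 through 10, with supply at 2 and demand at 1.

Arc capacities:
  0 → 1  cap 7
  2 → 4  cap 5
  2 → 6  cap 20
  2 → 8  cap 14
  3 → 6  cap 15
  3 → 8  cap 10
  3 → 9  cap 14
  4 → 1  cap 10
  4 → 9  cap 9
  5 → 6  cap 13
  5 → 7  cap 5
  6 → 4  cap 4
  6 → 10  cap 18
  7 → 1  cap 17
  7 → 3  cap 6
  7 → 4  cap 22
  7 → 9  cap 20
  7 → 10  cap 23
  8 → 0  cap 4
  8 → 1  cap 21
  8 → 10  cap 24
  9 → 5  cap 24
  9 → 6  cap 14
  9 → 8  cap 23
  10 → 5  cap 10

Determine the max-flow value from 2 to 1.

Maximum flow value: 28

augment #1: 2→4→1 bottleneck 5, total now 5
augment #2: 2→8→1 bottleneck 14, total now 19
augment #3: 2→6→4→1 bottleneck 4, total now 23
augment #4: 2→6→10→5→7→1 bottleneck 5, total now 28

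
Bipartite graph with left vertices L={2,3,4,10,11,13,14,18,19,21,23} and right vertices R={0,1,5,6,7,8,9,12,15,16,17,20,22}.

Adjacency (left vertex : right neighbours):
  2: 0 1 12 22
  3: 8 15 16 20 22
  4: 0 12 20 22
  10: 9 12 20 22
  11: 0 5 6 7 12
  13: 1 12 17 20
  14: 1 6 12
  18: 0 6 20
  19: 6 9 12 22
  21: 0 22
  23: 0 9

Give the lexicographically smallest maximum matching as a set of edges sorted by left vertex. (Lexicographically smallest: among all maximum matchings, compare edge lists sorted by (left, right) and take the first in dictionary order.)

Lex-smallest maximum matching: {(2,0), (3,8), (4,12), (10,9), (11,5), (13,17), (14,1), (18,20), (19,6), (21,22)}

|M| = 10 (so the lex-smallest maximum matching has 10 edges)
process left vertices in ascending order; for each, take the smallest-labelled available neighbour that still permits 10 edges overall, or leave it unmatched if none does
lex-smallest matching: {2-0, 3-8, 4-12, 10-9, 11-5, 13-17, 14-1, 18-20, 19-6, 21-22}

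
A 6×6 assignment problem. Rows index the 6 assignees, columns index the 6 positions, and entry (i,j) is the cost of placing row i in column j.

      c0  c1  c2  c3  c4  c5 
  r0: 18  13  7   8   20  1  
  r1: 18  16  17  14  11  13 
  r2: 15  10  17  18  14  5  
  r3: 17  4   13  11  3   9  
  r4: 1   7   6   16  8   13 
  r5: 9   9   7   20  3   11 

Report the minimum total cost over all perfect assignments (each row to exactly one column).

Minimum assignment cost: 34

optimal assignment: row0→col2 (cost 7), row1→col3 (cost 14), row2→col5 (cost 5), row3→col1 (cost 4), row4→col0 (cost 1), row5→col4 (cost 3)
total = 7 + 14 + 5 + 4 + 1 + 3 = 34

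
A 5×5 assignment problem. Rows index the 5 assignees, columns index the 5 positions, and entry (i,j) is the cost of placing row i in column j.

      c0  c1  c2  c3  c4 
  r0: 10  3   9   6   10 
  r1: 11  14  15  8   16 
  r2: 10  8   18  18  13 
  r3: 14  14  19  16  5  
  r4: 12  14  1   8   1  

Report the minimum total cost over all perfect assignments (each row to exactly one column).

optimal assignment: row0→col1 (cost 3), row1→col3 (cost 8), row2→col0 (cost 10), row3→col4 (cost 5), row4→col2 (cost 1)
total = 3 + 8 + 10 + 5 + 1 = 27

Minimum assignment cost: 27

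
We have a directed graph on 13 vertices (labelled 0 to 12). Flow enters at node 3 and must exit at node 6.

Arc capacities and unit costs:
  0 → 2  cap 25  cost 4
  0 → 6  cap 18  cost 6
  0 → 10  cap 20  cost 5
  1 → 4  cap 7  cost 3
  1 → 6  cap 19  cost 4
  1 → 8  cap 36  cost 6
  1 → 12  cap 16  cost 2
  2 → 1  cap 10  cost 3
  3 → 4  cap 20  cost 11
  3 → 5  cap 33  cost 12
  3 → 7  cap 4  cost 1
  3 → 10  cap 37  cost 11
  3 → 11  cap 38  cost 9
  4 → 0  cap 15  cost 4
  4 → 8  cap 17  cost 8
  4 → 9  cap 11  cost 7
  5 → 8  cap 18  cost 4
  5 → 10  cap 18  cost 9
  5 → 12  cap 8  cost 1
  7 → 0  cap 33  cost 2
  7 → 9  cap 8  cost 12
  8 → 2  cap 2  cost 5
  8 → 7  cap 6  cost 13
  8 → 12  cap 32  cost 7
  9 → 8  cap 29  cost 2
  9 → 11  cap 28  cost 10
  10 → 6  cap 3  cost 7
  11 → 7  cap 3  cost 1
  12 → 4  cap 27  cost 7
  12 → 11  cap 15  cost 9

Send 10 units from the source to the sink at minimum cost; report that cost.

Minimum cost for 10 units: 144

shortest-cost path #1: 3→7→0→6 push 4 @ unit cost 9 (adds 36)
shortest-cost path #2: 3→10→6 push 3 @ unit cost 18 (adds 54)
shortest-cost path #3: 3→11→7→0→6 push 3 @ unit cost 18 (adds 54)
total cost = 144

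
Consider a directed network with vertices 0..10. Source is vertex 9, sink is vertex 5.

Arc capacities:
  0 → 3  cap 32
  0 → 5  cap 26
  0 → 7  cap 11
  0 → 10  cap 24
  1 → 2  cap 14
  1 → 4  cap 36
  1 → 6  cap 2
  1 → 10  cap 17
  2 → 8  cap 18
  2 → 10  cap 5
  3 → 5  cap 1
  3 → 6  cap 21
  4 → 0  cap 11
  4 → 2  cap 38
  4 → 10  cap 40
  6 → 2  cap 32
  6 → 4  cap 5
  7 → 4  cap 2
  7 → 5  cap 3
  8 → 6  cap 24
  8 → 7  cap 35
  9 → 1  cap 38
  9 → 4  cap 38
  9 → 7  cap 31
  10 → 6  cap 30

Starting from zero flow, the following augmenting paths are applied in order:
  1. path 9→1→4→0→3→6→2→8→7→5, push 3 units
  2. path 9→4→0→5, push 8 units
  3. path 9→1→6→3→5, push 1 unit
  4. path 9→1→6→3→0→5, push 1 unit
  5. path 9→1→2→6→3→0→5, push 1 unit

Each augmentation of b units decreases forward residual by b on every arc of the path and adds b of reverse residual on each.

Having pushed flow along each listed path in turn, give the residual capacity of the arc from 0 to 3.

Residual capacity of (0,3): 31

after path 1 (9→1→4→0→3→6→2→8→7→5, push 3): res(0,3)=29
after path 2 (9→4→0→5, push 8): res(0,3)=29
after path 3 (9→1→6→3→5, push 1): res(0,3)=29
after path 4 (9→1→6→3→0→5, push 1): res(0,3)=30
after path 5 (9→1→2→6→3→0→5, push 1): res(0,3)=31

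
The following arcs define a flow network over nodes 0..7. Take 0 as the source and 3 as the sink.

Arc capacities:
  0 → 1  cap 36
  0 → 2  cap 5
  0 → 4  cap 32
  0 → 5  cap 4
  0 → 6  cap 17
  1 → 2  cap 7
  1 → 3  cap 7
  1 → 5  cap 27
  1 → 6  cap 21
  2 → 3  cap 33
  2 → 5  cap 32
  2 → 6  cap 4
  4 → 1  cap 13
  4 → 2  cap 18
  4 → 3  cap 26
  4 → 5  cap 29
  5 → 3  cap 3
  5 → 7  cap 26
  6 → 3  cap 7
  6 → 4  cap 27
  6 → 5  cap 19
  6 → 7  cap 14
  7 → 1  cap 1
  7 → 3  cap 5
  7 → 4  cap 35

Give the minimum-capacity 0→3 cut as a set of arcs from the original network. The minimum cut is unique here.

Min-cut arcs: {(0,2), (1,2), (1,3), (4,2), (4,3), (5,3), (6,3), (7,3)} (total capacity 78)

augment #1: 0→1→3 push 7
augment #2: 0→2→3 push 5
augment #3: 0→4→3 push 26
augment #4: 0→5→3 push 3
augment #5: 0→6→3 push 7
augment #6: 0→1→2→3 push 7
augment #7: 0→4→2→3 push 6
augment #8: 0→5→7→3 push 1
augment #9: 0→6→7→3 push 4
augment #10: 0→6→4→2→3 push 6
augment #11: 0→1→6→4→2→3 push 6
max flow = 78; residual-reachable set from 0 gives S-side
cut edges (S→T): {(0,2), (1,2), (1,3), (4,2), (4,3), (5,3), (6,3), (7,3)} total cap 78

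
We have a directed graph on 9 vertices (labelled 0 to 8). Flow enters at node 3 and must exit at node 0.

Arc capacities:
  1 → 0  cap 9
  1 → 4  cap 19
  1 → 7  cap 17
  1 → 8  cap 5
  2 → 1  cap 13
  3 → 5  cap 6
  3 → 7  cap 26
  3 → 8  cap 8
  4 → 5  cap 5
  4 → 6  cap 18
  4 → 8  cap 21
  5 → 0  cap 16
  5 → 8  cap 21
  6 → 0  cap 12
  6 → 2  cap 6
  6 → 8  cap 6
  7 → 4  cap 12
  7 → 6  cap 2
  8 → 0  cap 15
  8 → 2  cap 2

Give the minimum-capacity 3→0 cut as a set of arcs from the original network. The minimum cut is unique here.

Min-cut arcs: {(3,5), (3,8), (7,4), (7,6)} (total capacity 28)

augment #1: 3→5→0 push 6
augment #2: 3→8→0 push 8
augment #3: 3→7→6→0 push 2
augment #4: 3→7→4→5→0 push 5
augment #5: 3→7→4→6→0 push 7
max flow = 28; residual-reachable set from 3 gives S-side
cut edges (S→T): {(3,5), (3,8), (7,4), (7,6)} total cap 28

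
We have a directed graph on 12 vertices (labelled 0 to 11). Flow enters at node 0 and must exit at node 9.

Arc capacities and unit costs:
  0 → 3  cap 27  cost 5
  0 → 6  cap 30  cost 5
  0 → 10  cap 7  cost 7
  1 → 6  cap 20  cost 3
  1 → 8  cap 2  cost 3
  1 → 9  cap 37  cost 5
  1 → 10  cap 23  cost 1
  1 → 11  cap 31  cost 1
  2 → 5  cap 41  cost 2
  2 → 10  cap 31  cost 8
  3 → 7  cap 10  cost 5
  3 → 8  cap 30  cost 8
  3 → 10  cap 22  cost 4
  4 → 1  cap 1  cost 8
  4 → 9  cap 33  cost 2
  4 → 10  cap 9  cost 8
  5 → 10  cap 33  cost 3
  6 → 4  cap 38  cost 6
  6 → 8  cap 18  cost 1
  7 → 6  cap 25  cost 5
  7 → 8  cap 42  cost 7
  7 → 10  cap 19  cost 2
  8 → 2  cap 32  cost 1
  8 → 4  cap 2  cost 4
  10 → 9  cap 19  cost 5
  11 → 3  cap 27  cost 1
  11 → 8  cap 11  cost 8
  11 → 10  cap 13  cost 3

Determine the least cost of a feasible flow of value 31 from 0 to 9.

Minimum cost for 31 units: 394

shortest-cost path #1: 0→10→9 push 7 @ unit cost 12 (adds 84)
shortest-cost path #2: 0→6→8→4→9 push 2 @ unit cost 12 (adds 24)
shortest-cost path #3: 0→6→4→9 push 22 @ unit cost 13 (adds 286)
total cost = 394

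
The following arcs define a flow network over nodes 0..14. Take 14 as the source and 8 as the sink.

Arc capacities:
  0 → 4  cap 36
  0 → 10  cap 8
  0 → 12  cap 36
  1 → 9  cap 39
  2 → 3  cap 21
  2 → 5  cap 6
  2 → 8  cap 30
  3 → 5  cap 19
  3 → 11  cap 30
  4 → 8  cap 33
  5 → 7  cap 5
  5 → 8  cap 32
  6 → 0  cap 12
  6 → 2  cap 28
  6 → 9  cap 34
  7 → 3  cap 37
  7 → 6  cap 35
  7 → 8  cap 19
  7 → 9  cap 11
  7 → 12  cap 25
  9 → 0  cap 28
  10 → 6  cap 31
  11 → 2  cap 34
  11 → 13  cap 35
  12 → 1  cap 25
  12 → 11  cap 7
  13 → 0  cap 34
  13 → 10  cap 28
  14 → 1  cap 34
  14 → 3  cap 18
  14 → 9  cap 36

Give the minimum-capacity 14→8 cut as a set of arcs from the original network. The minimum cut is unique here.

augment #1: 14→3→5→8 push 18
augment #2: 14→9→0→4→8 push 28
max flow = 46; residual-reachable set from 14 gives S-side
cut edges (S→T): {(9,0), (14,3)} total cap 46

Min-cut arcs: {(9,0), (14,3)} (total capacity 46)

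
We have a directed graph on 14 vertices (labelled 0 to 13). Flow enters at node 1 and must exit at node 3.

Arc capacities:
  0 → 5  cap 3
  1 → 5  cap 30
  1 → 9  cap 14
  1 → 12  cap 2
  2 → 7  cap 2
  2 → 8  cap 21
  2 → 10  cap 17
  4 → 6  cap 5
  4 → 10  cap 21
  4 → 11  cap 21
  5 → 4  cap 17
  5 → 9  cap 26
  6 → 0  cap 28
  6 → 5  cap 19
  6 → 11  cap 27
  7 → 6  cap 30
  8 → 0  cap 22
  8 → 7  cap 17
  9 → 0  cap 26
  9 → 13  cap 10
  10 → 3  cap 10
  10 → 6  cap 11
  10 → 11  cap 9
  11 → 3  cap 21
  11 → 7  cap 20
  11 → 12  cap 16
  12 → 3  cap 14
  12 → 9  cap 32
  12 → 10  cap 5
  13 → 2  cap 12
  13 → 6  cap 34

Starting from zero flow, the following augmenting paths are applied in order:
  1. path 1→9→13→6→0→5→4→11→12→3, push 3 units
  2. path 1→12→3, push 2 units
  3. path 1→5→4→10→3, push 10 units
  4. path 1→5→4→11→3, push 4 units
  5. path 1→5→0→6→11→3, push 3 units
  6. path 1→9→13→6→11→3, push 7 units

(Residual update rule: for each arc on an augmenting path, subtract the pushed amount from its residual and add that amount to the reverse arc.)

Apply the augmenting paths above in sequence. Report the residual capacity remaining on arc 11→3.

after path 1 (1→9→13→6→0→5→4→11→12→3, push 3): res(11,3)=21
after path 2 (1→12→3, push 2): res(11,3)=21
after path 3 (1→5→4→10→3, push 10): res(11,3)=21
after path 4 (1→5→4→11→3, push 4): res(11,3)=17
after path 5 (1→5→0→6→11→3, push 3): res(11,3)=14
after path 6 (1→9→13→6→11→3, push 7): res(11,3)=7

Residual capacity of (11,3): 7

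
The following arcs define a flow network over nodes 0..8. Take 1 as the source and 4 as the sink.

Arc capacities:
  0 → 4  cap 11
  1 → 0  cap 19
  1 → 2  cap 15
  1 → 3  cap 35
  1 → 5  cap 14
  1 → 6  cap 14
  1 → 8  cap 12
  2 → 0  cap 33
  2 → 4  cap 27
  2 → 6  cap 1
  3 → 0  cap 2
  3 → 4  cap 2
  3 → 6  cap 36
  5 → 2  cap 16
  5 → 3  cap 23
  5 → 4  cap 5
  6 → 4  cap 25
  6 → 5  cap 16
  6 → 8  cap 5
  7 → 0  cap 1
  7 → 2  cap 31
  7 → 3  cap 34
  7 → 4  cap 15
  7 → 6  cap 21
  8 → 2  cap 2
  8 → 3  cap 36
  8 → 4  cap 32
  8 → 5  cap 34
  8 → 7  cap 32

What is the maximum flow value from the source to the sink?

augment #1: 1→0→4 bottleneck 11, total now 11
augment #2: 1→2→4 bottleneck 15, total now 26
augment #3: 1→3→4 bottleneck 2, total now 28
augment #4: 1→5→4 bottleneck 5, total now 33
augment #5: 1→6→4 bottleneck 14, total now 47
augment #6: 1→8→4 bottleneck 12, total now 59
augment #7: 1→3→6→4 bottleneck 11, total now 70
augment #8: 1→5→2→4 bottleneck 9, total now 79
augment #9: 1→3→6→8→4 bottleneck 5, total now 84
augment #10: 1→3→6→5→2→4 bottleneck 3, total now 87

Maximum flow value: 87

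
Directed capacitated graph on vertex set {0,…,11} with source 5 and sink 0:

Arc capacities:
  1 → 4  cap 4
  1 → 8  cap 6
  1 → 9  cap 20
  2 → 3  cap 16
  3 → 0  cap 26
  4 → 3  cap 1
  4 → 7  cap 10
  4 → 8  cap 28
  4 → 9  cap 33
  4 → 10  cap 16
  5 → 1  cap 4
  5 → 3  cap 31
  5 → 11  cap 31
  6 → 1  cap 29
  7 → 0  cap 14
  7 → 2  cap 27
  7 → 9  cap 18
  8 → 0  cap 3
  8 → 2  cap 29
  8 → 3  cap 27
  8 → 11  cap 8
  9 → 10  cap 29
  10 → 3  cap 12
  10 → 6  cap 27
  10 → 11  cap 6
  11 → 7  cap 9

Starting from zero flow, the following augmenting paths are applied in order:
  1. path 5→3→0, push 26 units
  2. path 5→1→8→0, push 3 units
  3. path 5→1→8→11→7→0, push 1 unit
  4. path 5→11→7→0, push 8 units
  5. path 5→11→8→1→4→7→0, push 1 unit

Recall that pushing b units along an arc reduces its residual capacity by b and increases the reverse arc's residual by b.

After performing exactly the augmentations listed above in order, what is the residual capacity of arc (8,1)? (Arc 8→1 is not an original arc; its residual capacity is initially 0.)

Residual capacity of (8,1): 3

after path 1 (5→3→0, push 26): res(8,1)=0
after path 2 (5→1→8→0, push 3): res(8,1)=3
after path 3 (5→1→8→11→7→0, push 1): res(8,1)=4
after path 4 (5→11→7→0, push 8): res(8,1)=4
after path 5 (5→11→8→1→4→7→0, push 1): res(8,1)=3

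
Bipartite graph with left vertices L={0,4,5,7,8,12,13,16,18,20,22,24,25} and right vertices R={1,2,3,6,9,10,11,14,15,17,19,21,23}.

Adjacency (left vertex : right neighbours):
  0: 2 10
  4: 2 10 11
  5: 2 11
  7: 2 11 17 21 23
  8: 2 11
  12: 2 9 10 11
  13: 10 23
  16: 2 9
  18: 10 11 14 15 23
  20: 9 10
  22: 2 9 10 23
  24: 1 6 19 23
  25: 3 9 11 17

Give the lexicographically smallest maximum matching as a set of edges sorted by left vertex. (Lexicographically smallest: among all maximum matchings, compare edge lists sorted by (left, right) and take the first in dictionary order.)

Lex-smallest maximum matching: {(0,2), (4,10), (5,11), (7,17), (12,9), (13,23), (18,14), (24,1), (25,3)}

|M| = 9 (so the lex-smallest maximum matching has 9 edges)
process left vertices in ascending order; for each, take the smallest-labelled available neighbour that still permits 9 edges overall, or leave it unmatched if none does
lex-smallest matching: {0-2, 4-10, 5-11, 7-17, 12-9, 13-23, 18-14, 24-1, 25-3}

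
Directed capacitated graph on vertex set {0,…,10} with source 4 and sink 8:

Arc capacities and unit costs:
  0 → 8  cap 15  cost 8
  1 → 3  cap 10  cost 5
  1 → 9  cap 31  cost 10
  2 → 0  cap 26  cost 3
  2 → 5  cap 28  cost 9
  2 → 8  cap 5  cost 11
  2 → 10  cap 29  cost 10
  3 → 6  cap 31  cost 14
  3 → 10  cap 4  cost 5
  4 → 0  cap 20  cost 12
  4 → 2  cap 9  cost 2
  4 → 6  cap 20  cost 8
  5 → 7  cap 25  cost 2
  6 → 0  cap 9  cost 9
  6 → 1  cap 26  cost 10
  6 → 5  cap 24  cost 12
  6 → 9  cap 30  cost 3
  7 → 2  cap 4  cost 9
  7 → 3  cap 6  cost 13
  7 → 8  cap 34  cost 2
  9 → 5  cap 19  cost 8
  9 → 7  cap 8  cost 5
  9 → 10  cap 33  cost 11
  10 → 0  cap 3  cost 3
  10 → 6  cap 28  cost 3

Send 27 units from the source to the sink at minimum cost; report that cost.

shortest-cost path #1: 4→2→8 push 5 @ unit cost 13 (adds 65)
shortest-cost path #2: 4→2→0→8 push 4 @ unit cost 13 (adds 52)
shortest-cost path #3: 4→6→9→7→8 push 8 @ unit cost 18 (adds 144)
shortest-cost path #4: 4→0→8 push 10 @ unit cost 20 (adds 200)
total cost = 461

Minimum cost for 27 units: 461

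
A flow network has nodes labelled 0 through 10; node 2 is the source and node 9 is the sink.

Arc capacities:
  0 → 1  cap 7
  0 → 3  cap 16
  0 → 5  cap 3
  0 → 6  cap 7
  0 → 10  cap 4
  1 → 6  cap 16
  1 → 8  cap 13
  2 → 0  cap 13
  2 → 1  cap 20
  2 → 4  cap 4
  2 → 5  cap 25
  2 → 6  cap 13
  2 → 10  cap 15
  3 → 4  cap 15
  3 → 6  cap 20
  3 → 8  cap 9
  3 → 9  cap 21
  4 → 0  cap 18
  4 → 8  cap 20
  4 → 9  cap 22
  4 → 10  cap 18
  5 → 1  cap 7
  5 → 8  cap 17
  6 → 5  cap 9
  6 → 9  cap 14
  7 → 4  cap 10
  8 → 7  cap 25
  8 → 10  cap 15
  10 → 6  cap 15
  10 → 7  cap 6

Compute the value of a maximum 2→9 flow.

Maximum flow value: 41

augment #1: 2→4→9 bottleneck 4, total now 4
augment #2: 2→6→9 bottleneck 13, total now 17
augment #3: 2→0→3→9 bottleneck 13, total now 30
augment #4: 2→1→6→9 bottleneck 1, total now 31
augment #5: 2→10→7→4→9 bottleneck 6, total now 37
augment #6: 2→1→8→7→4→9 bottleneck 4, total now 41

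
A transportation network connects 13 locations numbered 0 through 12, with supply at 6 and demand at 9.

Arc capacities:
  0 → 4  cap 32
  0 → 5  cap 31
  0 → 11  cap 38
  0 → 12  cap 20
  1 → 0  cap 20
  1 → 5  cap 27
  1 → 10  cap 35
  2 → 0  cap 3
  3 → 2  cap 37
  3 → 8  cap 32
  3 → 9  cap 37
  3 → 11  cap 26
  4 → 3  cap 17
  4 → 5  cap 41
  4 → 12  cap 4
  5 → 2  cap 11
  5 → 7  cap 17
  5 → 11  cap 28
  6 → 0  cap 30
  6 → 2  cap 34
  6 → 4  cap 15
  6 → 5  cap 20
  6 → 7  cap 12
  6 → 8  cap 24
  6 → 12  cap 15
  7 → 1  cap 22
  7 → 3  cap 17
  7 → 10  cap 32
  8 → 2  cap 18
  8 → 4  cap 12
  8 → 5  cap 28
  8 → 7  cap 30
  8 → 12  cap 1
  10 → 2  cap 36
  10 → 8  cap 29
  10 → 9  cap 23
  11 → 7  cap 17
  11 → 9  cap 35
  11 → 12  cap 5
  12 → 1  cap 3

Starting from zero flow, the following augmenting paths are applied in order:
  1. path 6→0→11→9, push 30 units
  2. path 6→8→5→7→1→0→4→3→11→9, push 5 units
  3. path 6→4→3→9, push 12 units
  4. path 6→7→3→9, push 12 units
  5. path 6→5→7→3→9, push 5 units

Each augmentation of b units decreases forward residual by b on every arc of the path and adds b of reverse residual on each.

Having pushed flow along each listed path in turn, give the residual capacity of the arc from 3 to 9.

Residual capacity of (3,9): 8

after path 1 (6→0→11→9, push 30): res(3,9)=37
after path 2 (6→8→5→7→1→0→4→3→11→9, push 5): res(3,9)=37
after path 3 (6→4→3→9, push 12): res(3,9)=25
after path 4 (6→7→3→9, push 12): res(3,9)=13
after path 5 (6→5→7→3→9, push 5): res(3,9)=8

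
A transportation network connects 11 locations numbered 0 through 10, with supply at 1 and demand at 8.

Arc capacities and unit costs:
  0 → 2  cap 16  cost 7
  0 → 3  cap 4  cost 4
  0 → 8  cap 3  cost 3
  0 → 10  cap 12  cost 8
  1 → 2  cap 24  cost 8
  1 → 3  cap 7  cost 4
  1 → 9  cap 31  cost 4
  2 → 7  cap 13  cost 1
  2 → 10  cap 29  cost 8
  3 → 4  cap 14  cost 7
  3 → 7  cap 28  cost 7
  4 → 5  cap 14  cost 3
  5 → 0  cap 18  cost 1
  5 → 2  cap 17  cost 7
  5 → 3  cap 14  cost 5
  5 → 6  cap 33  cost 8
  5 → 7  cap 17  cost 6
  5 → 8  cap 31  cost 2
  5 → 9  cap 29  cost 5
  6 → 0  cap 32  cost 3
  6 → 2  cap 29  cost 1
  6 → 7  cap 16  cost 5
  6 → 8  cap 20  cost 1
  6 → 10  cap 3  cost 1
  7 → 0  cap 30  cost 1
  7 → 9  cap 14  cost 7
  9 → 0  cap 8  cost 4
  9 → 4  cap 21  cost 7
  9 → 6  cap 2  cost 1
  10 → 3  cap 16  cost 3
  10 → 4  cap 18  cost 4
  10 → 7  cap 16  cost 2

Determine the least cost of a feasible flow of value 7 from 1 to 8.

Minimum cost for 7 units: 77

shortest-cost path #1: 1→9→6→8 push 2 @ unit cost 6 (adds 12)
shortest-cost path #2: 1→9→0→8 push 3 @ unit cost 11 (adds 33)
shortest-cost path #3: 1→3→4→5→8 push 2 @ unit cost 16 (adds 32)
total cost = 77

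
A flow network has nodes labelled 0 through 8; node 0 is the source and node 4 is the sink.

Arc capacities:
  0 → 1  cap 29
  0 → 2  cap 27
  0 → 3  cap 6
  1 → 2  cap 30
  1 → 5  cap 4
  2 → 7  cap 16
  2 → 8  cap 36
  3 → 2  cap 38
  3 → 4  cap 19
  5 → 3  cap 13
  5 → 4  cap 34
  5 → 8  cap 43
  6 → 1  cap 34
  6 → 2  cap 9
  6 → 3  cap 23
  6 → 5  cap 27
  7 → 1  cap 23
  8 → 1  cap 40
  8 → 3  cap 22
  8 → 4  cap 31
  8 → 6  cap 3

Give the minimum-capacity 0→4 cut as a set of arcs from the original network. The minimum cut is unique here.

Min-cut arcs: {(0,3), (1,5), (2,8)} (total capacity 46)

augment #1: 0→3→4 push 6
augment #2: 0→1→5→4 push 4
augment #3: 0→2→8→4 push 27
augment #4: 0→1→2→8→4 push 4
augment #5: 0→1→2→8→3→4 push 5
max flow = 46; residual-reachable set from 0 gives S-side
cut edges (S→T): {(0,3), (1,5), (2,8)} total cap 46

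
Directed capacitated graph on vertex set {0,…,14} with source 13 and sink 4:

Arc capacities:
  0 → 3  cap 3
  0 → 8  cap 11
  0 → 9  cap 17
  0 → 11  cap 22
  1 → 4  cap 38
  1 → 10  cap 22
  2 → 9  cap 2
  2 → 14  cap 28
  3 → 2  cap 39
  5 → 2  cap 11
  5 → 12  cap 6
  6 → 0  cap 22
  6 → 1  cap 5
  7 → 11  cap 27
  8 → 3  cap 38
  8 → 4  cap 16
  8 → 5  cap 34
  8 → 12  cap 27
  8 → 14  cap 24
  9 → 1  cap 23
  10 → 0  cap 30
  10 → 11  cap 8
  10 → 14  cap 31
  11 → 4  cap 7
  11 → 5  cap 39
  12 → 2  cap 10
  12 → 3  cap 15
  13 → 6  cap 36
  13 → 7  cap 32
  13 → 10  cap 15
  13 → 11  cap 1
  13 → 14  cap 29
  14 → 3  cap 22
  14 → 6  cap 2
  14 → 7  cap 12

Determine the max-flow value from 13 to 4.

Maximum flow value: 42

augment #1: 13→11→4 bottleneck 1, total now 1
augment #2: 13→6→1→4 bottleneck 5, total now 6
augment #3: 13→7→11→4 bottleneck 6, total now 12
augment #4: 13→6→0→8→4 bottleneck 11, total now 23
augment #5: 13→6→0→9→1→4 bottleneck 11, total now 34
augment #6: 13→10→0→9→1→4 bottleneck 6, total now 40
augment #7: 13→14→3→2→9→1→4 bottleneck 2, total now 42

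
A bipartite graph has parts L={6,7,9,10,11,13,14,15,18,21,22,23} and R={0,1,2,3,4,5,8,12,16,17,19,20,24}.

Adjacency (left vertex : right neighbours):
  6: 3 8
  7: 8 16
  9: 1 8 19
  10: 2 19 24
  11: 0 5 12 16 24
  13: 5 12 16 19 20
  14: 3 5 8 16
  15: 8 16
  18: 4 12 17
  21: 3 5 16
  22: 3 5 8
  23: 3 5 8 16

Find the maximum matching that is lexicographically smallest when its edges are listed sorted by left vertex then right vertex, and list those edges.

|M| = 9 (so the lex-smallest maximum matching has 9 edges)
process left vertices in ascending order; for each, take the smallest-labelled available neighbour that still permits 9 edges overall, or leave it unmatched if none does
lex-smallest matching: {6-3, 7-8, 9-1, 10-2, 11-0, 13-12, 14-5, 15-16, 18-4}

Lex-smallest maximum matching: {(6,3), (7,8), (9,1), (10,2), (11,0), (13,12), (14,5), (15,16), (18,4)}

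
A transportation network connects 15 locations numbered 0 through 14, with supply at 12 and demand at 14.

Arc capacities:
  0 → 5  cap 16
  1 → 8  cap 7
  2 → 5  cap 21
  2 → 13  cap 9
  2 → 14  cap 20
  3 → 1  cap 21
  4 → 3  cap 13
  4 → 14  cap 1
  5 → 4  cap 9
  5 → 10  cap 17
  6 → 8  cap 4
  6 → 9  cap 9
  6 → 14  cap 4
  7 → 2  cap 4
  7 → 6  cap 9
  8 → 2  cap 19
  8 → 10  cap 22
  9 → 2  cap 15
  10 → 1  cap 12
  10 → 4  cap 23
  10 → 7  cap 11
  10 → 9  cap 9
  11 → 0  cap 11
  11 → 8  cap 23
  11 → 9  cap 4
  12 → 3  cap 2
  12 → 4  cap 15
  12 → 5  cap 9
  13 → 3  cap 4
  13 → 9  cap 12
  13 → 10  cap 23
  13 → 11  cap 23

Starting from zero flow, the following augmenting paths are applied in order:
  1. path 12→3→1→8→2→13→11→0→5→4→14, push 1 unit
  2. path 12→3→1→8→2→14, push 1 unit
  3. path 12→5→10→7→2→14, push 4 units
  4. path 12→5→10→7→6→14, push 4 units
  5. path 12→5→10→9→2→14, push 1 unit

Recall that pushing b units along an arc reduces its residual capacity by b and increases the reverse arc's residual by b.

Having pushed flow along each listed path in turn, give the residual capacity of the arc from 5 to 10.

after path 1 (12→3→1→8→2→13→11→0→5→4→14, push 1): res(5,10)=17
after path 2 (12→3→1→8→2→14, push 1): res(5,10)=17
after path 3 (12→5→10→7→2→14, push 4): res(5,10)=13
after path 4 (12→5→10→7→6→14, push 4): res(5,10)=9
after path 5 (12→5→10→9→2→14, push 1): res(5,10)=8

Residual capacity of (5,10): 8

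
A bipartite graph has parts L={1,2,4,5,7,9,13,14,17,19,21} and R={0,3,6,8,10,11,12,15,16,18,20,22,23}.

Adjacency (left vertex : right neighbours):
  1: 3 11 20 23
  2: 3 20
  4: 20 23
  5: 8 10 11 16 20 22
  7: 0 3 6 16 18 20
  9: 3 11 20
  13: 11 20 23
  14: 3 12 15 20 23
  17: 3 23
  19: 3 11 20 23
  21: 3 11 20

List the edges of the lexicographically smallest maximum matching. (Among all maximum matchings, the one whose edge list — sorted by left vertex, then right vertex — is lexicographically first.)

|M| = 7 (so the lex-smallest maximum matching has 7 edges)
process left vertices in ascending order; for each, take the smallest-labelled available neighbour that still permits 7 edges overall, or leave it unmatched if none does
lex-smallest matching: {1-3, 2-20, 4-23, 5-8, 7-0, 9-11, 14-12}

Lex-smallest maximum matching: {(1,3), (2,20), (4,23), (5,8), (7,0), (9,11), (14,12)}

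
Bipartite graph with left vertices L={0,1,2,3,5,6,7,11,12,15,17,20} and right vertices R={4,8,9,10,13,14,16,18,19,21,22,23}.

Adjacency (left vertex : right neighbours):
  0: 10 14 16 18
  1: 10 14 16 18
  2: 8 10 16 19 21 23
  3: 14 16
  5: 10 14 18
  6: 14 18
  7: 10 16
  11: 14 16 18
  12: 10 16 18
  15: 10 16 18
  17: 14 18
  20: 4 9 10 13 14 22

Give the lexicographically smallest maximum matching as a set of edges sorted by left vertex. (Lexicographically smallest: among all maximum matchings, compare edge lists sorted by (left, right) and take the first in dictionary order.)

Lex-smallest maximum matching: {(0,10), (1,14), (2,8), (3,16), (5,18), (20,4)}

|M| = 6 (so the lex-smallest maximum matching has 6 edges)
process left vertices in ascending order; for each, take the smallest-labelled available neighbour that still permits 6 edges overall, or leave it unmatched if none does
lex-smallest matching: {0-10, 1-14, 2-8, 3-16, 5-18, 20-4}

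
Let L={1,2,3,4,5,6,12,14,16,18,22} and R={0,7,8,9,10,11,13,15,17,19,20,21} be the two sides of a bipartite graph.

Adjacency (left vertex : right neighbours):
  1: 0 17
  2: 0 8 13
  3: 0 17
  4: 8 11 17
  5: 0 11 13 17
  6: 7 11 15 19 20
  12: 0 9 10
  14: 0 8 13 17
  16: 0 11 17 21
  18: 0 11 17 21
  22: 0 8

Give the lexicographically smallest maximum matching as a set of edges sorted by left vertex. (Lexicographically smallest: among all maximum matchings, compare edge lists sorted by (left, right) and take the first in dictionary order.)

|M| = 8 (so the lex-smallest maximum matching has 8 edges)
process left vertices in ascending order; for each, take the smallest-labelled available neighbour that still permits 8 edges overall, or leave it unmatched if none does
lex-smallest matching: {1-0, 2-8, 3-17, 4-11, 5-13, 6-7, 12-9, 16-21}

Lex-smallest maximum matching: {(1,0), (2,8), (3,17), (4,11), (5,13), (6,7), (12,9), (16,21)}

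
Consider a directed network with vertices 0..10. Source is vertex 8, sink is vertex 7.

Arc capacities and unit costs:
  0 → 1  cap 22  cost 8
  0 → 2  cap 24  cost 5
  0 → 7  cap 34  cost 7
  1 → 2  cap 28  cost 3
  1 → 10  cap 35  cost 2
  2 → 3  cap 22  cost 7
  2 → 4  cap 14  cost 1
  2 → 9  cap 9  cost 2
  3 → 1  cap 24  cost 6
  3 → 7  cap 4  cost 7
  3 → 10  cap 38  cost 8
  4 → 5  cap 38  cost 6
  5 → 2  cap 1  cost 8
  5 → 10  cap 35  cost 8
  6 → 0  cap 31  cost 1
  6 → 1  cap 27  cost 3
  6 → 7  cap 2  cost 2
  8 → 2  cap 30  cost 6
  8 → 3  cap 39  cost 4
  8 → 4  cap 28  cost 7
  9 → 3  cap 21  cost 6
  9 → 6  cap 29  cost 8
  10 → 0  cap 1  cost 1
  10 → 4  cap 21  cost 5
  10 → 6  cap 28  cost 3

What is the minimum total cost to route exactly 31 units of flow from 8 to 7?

shortest-cost path #1: 8→3→7 push 4 @ unit cost 11 (adds 44)
shortest-cost path #2: 8→3→10→6→7 push 2 @ unit cost 17 (adds 34)
shortest-cost path #3: 8→3→10→0→7 push 1 @ unit cost 20 (adds 20)
shortest-cost path #4: 8→3→10→6→0→7 push 24 @ unit cost 23 (adds 552)
total cost = 650

Minimum cost for 31 units: 650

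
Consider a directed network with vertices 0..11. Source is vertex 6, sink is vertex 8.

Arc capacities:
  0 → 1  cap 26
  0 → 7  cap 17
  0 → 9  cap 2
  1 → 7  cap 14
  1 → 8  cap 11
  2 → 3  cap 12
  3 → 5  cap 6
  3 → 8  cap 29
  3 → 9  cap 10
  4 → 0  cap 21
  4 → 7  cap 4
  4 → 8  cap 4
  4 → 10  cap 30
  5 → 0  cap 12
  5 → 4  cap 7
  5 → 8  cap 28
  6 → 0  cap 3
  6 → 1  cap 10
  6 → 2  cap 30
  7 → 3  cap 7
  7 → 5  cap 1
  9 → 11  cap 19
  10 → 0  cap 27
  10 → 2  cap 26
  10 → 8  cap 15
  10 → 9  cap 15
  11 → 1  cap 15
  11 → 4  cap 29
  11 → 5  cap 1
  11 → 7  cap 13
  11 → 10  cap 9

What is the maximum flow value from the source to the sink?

Maximum flow value: 25

augment #1: 6→1→8 bottleneck 10, total now 10
augment #2: 6→0→1→8 bottleneck 1, total now 11
augment #3: 6→2→3→8 bottleneck 12, total now 23
augment #4: 6→0→7→3→8 bottleneck 2, total now 25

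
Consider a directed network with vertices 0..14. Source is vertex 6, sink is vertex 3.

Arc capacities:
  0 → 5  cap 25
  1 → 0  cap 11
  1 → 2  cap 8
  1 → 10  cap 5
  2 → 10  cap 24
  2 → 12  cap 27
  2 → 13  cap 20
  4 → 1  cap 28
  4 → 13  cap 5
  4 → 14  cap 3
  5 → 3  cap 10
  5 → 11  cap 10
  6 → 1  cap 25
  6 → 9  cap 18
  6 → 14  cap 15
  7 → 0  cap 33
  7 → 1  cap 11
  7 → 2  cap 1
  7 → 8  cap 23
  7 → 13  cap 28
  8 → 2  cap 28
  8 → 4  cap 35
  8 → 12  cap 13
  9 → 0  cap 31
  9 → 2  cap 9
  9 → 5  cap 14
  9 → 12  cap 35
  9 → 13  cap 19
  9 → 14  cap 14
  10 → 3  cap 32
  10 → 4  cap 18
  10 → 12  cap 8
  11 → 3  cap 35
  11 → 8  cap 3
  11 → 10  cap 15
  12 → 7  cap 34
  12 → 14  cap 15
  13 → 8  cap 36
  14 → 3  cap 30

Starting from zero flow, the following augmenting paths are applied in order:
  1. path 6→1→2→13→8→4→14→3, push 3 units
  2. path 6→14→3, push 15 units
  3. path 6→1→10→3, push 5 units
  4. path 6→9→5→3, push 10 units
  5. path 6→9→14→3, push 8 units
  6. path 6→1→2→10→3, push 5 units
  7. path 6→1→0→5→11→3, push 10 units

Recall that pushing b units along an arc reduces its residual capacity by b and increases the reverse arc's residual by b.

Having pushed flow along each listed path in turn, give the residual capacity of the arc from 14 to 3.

after path 1 (6→1→2→13→8→4→14→3, push 3): res(14,3)=27
after path 2 (6→14→3, push 15): res(14,3)=12
after path 3 (6→1→10→3, push 5): res(14,3)=12
after path 4 (6→9→5→3, push 10): res(14,3)=12
after path 5 (6→9→14→3, push 8): res(14,3)=4
after path 6 (6→1→2→10→3, push 5): res(14,3)=4
after path 7 (6→1→0→5→11→3, push 10): res(14,3)=4

Residual capacity of (14,3): 4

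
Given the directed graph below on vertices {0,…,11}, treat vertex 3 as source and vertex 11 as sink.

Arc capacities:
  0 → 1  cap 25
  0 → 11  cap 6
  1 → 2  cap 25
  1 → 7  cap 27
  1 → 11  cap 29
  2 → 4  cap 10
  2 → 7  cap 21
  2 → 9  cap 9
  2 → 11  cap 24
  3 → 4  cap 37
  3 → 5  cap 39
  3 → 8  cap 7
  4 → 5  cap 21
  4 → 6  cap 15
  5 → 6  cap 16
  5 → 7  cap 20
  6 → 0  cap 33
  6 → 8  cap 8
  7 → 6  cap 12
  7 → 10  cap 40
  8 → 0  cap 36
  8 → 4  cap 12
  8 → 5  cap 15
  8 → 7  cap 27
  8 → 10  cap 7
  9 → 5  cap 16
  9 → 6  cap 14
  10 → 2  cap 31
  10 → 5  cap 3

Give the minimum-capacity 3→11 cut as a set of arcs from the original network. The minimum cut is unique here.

augment #1: 3→8→0→11 push 6
augment #2: 3→8→0→1→11 push 1
augment #3: 3→4→6→0→1→11 push 15
augment #4: 3→5→6→0→1→11 push 9
augment #5: 3→5→7→10→2→11 push 20
augment #6: 3→5→6→8→10→2→11 push 4
max flow = 55; residual-reachable set from 3 gives S-side
cut edges (S→T): {(0,1), (0,11), (2,11)} total cap 55

Min-cut arcs: {(0,1), (0,11), (2,11)} (total capacity 55)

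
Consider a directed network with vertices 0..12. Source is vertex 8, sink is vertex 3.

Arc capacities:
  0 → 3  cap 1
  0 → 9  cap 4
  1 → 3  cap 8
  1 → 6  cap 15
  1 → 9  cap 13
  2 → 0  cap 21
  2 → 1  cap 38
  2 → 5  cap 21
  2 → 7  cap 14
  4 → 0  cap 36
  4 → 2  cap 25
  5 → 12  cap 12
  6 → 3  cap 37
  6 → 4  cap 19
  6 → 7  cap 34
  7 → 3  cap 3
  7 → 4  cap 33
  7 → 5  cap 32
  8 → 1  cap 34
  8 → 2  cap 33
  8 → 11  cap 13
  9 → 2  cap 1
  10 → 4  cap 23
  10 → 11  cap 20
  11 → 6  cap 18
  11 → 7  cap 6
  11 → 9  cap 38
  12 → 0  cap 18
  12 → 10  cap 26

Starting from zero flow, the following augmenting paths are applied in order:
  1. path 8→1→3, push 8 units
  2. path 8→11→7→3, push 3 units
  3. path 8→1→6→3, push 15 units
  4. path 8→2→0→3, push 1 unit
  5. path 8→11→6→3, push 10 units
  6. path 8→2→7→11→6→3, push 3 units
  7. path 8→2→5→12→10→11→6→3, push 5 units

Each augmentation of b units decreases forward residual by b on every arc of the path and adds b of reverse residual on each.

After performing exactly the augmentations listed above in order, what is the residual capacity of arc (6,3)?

Residual capacity of (6,3): 4

after path 1 (8→1→3, push 8): res(6,3)=37
after path 2 (8→11→7→3, push 3): res(6,3)=37
after path 3 (8→1→6→3, push 15): res(6,3)=22
after path 4 (8→2→0→3, push 1): res(6,3)=22
after path 5 (8→11→6→3, push 10): res(6,3)=12
after path 6 (8→2→7→11→6→3, push 3): res(6,3)=9
after path 7 (8→2→5→12→10→11→6→3, push 5): res(6,3)=4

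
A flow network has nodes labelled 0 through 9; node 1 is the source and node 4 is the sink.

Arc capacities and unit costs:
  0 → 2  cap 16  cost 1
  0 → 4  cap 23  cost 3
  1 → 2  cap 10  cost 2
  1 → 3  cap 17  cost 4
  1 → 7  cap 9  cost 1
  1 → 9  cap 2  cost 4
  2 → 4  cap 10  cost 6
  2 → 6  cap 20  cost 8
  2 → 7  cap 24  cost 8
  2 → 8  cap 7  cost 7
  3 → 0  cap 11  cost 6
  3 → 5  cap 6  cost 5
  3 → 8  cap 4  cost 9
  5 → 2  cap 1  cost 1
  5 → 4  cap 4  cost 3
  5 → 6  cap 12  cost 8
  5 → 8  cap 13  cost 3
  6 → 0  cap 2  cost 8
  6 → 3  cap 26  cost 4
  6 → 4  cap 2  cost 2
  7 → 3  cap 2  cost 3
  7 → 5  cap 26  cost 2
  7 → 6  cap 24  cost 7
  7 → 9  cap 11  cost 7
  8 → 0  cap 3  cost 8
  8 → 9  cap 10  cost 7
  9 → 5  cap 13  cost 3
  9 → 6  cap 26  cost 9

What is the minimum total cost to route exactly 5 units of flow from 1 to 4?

shortest-cost path #1: 1→7→5→4 push 4 @ unit cost 6 (adds 24)
shortest-cost path #2: 1→2→4 push 1 @ unit cost 8 (adds 8)
total cost = 32

Minimum cost for 5 units: 32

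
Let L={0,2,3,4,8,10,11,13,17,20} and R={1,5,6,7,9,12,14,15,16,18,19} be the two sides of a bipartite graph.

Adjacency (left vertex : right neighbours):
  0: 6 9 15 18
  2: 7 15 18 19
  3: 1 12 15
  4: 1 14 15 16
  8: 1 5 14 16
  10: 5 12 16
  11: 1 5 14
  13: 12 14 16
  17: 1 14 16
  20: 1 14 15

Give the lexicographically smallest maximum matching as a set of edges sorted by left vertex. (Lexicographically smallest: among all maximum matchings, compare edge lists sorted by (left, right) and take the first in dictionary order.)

Lex-smallest maximum matching: {(0,6), (2,7), (3,1), (4,14), (8,5), (10,12), (13,16), (20,15)}

|M| = 8 (so the lex-smallest maximum matching has 8 edges)
process left vertices in ascending order; for each, take the smallest-labelled available neighbour that still permits 8 edges overall, or leave it unmatched if none does
lex-smallest matching: {0-6, 2-7, 3-1, 4-14, 8-5, 10-12, 13-16, 20-15}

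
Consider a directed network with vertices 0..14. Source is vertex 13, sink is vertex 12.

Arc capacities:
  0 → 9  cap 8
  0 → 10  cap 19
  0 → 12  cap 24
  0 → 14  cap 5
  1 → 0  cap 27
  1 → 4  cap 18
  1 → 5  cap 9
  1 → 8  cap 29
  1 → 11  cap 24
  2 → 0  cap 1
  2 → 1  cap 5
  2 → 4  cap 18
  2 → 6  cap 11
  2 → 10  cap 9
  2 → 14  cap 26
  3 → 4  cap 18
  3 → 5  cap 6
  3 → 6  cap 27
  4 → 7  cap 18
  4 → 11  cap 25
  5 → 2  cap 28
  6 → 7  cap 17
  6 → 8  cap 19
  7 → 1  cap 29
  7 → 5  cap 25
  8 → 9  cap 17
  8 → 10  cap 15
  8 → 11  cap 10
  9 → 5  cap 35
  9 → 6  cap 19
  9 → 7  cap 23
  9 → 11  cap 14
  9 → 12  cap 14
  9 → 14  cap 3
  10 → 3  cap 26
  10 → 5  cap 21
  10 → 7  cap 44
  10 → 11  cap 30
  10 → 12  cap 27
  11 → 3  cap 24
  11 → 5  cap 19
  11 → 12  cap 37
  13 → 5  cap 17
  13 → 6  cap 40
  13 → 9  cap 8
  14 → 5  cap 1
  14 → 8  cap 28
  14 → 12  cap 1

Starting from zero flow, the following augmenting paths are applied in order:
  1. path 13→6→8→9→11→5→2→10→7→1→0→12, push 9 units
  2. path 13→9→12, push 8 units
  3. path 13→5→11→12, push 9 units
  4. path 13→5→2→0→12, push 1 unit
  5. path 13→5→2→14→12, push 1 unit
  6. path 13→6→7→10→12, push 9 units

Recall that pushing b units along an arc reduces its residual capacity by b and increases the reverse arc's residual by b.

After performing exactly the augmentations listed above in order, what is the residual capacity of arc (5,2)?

after path 1 (13→6→8→9→11→5→2→10→7→1→0→12, push 9): res(5,2)=19
after path 2 (13→9→12, push 8): res(5,2)=19
after path 3 (13→5→11→12, push 9): res(5,2)=19
after path 4 (13→5→2→0→12, push 1): res(5,2)=18
after path 5 (13→5→2→14→12, push 1): res(5,2)=17
after path 6 (13→6→7→10→12, push 9): res(5,2)=17

Residual capacity of (5,2): 17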